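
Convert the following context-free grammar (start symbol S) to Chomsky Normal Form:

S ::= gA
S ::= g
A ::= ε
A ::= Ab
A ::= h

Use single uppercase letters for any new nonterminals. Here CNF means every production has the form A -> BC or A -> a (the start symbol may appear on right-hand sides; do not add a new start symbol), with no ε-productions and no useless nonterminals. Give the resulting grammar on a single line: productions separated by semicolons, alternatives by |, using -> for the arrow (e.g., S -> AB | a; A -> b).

S -> g | CA; A -> b | h | AB; B -> b; C -> g

Nullable: {A}; after ε-elimination: S -> g | gA; A -> b | h | Ab.
No unit productions to eliminate.
TERM: introduce B -> b, C -> g and substitute in every rule of length ≥2.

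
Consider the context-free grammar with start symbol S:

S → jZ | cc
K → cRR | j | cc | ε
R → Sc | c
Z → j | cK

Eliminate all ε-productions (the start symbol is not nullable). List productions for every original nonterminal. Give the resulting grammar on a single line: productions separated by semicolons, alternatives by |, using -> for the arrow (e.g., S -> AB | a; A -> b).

S -> cc | jZ; K -> j | cc | cRR; R -> c | Sc; Z -> c | j | cK

Nullable set: {K}.
Drop K -> ε.
Z -> cK: K nullable, giving c | cK.
Unchanged (no nullable symbols): S -> cc; S -> jZ; K -> cRR; K -> cc; K -> j; R -> Sc; R -> c; Z -> j.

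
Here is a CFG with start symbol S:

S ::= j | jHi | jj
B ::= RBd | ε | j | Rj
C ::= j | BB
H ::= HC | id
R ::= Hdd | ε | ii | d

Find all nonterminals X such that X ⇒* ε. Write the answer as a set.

Directly nullable (have an ε-rule): {B, R}.
C is nullable via C -> BB (every symbol on the right is already known nullable).
Not nullable: H, S — each has a terminal in every rule's right-hand side or depends on a non-nullable symbol.

{B, C, R}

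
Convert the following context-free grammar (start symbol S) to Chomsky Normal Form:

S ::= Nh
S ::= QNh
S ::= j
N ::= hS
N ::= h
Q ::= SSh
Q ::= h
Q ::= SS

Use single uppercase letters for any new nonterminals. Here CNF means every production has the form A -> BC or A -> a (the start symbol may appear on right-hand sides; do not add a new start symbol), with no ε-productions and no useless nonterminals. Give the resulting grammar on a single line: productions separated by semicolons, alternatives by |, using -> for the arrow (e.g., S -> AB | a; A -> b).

S -> j | NA | QC; A -> h; B -> SA; C -> NA; N -> h | AS; Q -> h | SB | SS

No ε-productions.
No unit productions to eliminate.
TERM: introduce A -> h and substitute in every rule of length ≥2.
BIN: Q -> SSA becomes Q -> SB, B -> SA; S -> QNA becomes S -> QC, C -> NA.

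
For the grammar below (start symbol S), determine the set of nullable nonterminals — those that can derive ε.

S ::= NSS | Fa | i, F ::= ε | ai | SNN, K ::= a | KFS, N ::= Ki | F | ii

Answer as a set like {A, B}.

{F, N}

Directly nullable (have an ε-rule): {F}.
N is nullable via N -> F (every symbol on the right is already known nullable).
Not nullable: K, S — each has a terminal in every rule's right-hand side or depends on a non-nullable symbol.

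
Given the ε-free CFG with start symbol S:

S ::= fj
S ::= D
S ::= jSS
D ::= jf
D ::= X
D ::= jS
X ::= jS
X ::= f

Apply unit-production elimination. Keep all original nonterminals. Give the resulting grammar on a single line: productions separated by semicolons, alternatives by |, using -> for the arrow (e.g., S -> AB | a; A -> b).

Unit productions: D->X, S->D.
Unit pairs (A ⇒* B via units): (D,X), (S,D), (S,X).
S: inherits non-unit rules of {D, S, X} → f | fj | jS | jSS | jf.
D: inherits non-unit rules of {D, X} → f | jS | jf.
X: inherits non-unit rules of {X} → f | jS.

S -> f | fj | jS | jf | jSS; D -> f | jS | jf; X -> f | jS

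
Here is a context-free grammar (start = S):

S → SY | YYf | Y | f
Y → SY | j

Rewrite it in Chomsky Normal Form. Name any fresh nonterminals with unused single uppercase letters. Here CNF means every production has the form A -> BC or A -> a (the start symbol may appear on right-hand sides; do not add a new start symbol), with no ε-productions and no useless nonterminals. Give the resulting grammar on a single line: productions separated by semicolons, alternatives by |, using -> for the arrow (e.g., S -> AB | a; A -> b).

No ε-productions.
After unit-elimination: S -> f | j | SY | YYf; Y -> j | SY.
TERM: introduce A -> f and substitute in every rule of length ≥2.
BIN: S -> YYA becomes S -> YB, B -> YA.

S -> f | j | SY | YB; A -> f; B -> YA; Y -> j | SY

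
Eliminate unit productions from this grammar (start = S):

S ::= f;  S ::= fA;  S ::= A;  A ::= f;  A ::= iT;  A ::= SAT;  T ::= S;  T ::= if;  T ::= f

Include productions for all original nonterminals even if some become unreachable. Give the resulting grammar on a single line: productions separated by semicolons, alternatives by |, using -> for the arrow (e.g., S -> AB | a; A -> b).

S -> f | fA | iT | SAT; A -> f | iT | SAT; T -> f | fA | iT | if | SAT

Unit productions: S->A, T->S.
Unit pairs (A ⇒* B via units): (S,A), (T,A), (T,S).
S: inherits non-unit rules of {A, S} → SAT | f | fA | iT.
A: inherits non-unit rules of {A} → SAT | f | iT.
T: inherits non-unit rules of {A, S, T} → SAT | f | fA | iT | if.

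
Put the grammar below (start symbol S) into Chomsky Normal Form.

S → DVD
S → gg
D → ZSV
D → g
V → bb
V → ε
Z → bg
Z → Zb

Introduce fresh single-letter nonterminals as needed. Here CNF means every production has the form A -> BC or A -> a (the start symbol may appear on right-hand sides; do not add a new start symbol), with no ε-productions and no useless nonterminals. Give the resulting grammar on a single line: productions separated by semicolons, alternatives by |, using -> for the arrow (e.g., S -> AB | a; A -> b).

Nullable: {V}; after ε-elimination: S -> DD | gg | DVD; D -> g | ZS | ZSV; V -> bb; Z -> Zb | bg.
No unit productions to eliminate.
TERM: introduce B -> b, A -> g and substitute in every rule of length ≥2.
BIN: D -> ZSV becomes D -> ZC, C -> SV; S -> DVD becomes S -> DE, E -> VD.

S -> AA | DD | DE; A -> g; B -> b; C -> SV; D -> g | ZC | ZS; E -> VD; V -> BB; Z -> BA | ZB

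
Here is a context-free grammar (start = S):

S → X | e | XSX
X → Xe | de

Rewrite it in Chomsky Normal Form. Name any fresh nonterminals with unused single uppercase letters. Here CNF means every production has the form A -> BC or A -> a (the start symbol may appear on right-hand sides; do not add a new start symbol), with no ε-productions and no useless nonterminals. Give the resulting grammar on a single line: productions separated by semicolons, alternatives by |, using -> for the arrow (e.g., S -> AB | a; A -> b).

No ε-productions.
After unit-elimination: S -> e | Xe | de | XSX; X -> Xe | de.
TERM: introduce B -> d, A -> e and substitute in every rule of length ≥2.
BIN: S -> XSX becomes S -> XC, C -> SX.

S -> e | BA | XA | XC; A -> e; B -> d; C -> SX; X -> BA | XA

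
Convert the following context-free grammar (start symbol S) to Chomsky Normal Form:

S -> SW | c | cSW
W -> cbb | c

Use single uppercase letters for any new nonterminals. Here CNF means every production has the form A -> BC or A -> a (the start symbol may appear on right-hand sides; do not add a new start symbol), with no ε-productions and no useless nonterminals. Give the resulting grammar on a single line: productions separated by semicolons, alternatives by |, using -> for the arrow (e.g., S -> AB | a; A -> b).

S -> c | AC | SW; A -> c; B -> b; C -> SW; D -> BB; W -> c | AD

No ε-productions.
No unit productions to eliminate.
TERM: introduce B -> b, A -> c and substitute in every rule of length ≥2.
BIN: S -> ASW becomes S -> AC, C -> SW; W -> ABB becomes W -> AD, D -> BB.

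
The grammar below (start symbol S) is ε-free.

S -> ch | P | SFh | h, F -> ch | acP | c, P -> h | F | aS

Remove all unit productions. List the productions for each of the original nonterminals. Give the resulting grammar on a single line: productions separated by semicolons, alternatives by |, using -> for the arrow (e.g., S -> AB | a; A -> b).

S -> c | h | aS | ch | SFh | acP; F -> c | ch | acP; P -> c | h | aS | ch | acP

Unit productions: P->F, S->P.
Unit pairs (A ⇒* B via units): (P,F), (S,F), (S,P).
S: inherits non-unit rules of {F, P, S} → SFh | aS | acP | c | ch | h.
F: inherits non-unit rules of {F} → acP | c | ch.
P: inherits non-unit rules of {F, P} → aS | acP | c | ch | h.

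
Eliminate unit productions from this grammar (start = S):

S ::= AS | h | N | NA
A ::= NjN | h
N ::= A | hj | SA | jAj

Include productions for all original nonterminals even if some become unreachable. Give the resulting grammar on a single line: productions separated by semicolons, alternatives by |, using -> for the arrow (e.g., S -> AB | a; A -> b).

S -> h | AS | NA | SA | hj | NjN | jAj; A -> h | NjN; N -> h | SA | hj | NjN | jAj

Unit productions: N->A, S->N.
Unit pairs (A ⇒* B via units): (N,A), (S,A), (S,N).
S: inherits non-unit rules of {A, N, S} → AS | NA | NjN | SA | h | hj | jAj.
A: inherits non-unit rules of {A} → NjN | h.
N: inherits non-unit rules of {A, N} → NjN | SA | h | hj | jAj.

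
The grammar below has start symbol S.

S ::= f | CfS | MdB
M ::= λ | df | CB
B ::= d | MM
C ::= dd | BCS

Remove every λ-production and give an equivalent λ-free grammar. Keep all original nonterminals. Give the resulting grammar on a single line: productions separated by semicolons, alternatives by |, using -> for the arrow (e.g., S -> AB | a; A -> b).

S -> d | f | Md | dB | CfS | MdB; B -> M | d | MM; C -> CS | dd | BCS; M -> C | CB | df

Nullable set: {B, M}.
S -> MdB: M, B nullable, giving Md | MdB | d | dB.
B -> MM: M, M nullable, giving M | MM.
C -> BCS: B nullable, giving BCS | CS.
Drop M -> λ.
M -> CB: B nullable, giving C | CB.
Unchanged (no nullable symbols): S -> CfS; S -> f; B -> d; C -> dd; M -> df.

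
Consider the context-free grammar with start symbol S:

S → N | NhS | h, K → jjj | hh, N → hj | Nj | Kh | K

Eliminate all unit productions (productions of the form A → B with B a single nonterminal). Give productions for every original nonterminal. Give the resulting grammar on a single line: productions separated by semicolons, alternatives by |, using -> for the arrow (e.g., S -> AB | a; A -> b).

S -> h | Kh | Nj | hh | hj | NhS | jjj; K -> hh | jjj; N -> Kh | Nj | hh | hj | jjj

Unit productions: N->K, S->N.
Unit pairs (A ⇒* B via units): (N,K), (S,K), (S,N).
S: inherits non-unit rules of {K, N, S} → Kh | NhS | Nj | h | hh | hj | jjj.
K: inherits non-unit rules of {K} → hh | jjj.
N: inherits non-unit rules of {K, N} → Kh | Nj | hh | hj | jjj.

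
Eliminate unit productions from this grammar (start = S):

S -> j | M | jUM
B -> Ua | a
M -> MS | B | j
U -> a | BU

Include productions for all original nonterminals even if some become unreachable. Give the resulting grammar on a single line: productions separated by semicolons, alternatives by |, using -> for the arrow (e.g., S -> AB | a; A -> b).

Unit productions: M->B, S->M.
Unit pairs (A ⇒* B via units): (M,B), (S,B), (S,M).
S: inherits non-unit rules of {B, M, S} → MS | Ua | a | j | jUM.
B: inherits non-unit rules of {B} → Ua | a.
M: inherits non-unit rules of {B, M} → MS | Ua | a | j.
U: inherits non-unit rules of {U} → BU | a.

S -> a | j | MS | Ua | jUM; B -> a | Ua; M -> a | j | MS | Ua; U -> a | BU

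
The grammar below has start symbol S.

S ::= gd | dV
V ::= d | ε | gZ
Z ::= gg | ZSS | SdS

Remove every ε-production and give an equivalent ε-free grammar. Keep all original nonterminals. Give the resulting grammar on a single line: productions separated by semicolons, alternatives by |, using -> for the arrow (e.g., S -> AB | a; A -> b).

Nullable set: {V}.
S -> dV: V nullable, giving d | dV.
Drop V -> ε.
Unchanged (no nullable symbols): S -> gd; V -> d; V -> gZ; Z -> SdS; Z -> ZSS; Z -> gg.

S -> d | dV | gd; V -> d | gZ; Z -> gg | SdS | ZSS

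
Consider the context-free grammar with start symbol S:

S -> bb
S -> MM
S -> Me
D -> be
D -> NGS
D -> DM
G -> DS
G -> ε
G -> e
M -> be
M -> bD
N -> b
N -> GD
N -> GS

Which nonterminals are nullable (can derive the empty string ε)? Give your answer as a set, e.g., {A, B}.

{G}

Directly nullable (have an ε-rule): {G}.
Not nullable: D, M, N, S — each has a terminal in every rule's right-hand side or depends on a non-nullable symbol.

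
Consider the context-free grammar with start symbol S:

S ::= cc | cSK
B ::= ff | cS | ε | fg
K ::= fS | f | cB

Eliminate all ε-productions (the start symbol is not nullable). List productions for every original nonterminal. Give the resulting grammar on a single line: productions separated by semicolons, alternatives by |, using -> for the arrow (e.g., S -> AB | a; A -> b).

S -> cc | cSK; B -> cS | ff | fg; K -> c | f | cB | fS

Nullable set: {B}.
Drop B -> ε.
K -> cB: B nullable, giving c | cB.
Unchanged (no nullable symbols): S -> cSK; S -> cc; B -> cS; B -> ff; B -> fg; K -> f; K -> fS.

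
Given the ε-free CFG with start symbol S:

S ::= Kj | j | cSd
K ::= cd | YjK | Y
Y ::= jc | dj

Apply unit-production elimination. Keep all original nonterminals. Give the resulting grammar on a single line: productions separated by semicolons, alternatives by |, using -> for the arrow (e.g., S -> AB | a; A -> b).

Unit productions: K->Y.
Unit pairs (A ⇒* B via units): (K,Y).
S: inherits non-unit rules of {S} → Kj | cSd | j.
K: inherits non-unit rules of {K, Y} → YjK | cd | dj | jc.
Y: inherits non-unit rules of {Y} → dj | jc.

S -> j | Kj | cSd; K -> cd | dj | jc | YjK; Y -> dj | jc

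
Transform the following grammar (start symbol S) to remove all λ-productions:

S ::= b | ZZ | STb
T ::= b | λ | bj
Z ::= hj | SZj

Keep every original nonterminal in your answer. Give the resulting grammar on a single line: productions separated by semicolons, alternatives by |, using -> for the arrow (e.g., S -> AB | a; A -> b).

Nullable set: {T}.
S -> STb: T nullable, giving STb | Sb.
Drop T -> λ.
Unchanged (no nullable symbols): S -> ZZ; S -> b; T -> b; T -> bj; Z -> SZj; Z -> hj.

S -> b | Sb | ZZ | STb; T -> b | bj; Z -> hj | SZj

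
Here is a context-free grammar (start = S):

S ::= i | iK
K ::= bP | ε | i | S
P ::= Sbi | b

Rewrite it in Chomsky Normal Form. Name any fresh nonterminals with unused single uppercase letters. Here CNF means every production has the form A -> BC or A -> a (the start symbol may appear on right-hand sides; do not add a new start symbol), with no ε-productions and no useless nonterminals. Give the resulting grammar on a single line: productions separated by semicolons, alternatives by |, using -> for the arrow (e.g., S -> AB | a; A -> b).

Nullable: {K}; after ε-elimination: S -> i | iK; K -> S | i | bP; P -> b | Sbi.
After unit-elimination: S -> i | iK; K -> i | bP | iK; P -> b | Sbi.
TERM: introduce A -> b, B -> i and substitute in every rule of length ≥2.
BIN: P -> SAB becomes P -> SC, C -> AB.

S -> i | BK; A -> b; B -> i; C -> AB; K -> i | AP | BK; P -> b | SC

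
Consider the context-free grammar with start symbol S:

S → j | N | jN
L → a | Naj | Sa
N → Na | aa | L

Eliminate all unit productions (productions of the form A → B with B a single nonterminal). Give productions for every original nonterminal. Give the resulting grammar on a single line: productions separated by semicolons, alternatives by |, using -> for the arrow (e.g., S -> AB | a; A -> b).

S -> a | j | Na | Sa | aa | jN | Naj; L -> a | Sa | Naj; N -> a | Na | Sa | aa | Naj

Unit productions: N->L, S->N.
Unit pairs (A ⇒* B via units): (N,L), (S,L), (S,N).
S: inherits non-unit rules of {L, N, S} → Na | Naj | Sa | a | aa | j | jN.
L: inherits non-unit rules of {L} → Naj | Sa | a.
N: inherits non-unit rules of {L, N} → Na | Naj | Sa | a | aa.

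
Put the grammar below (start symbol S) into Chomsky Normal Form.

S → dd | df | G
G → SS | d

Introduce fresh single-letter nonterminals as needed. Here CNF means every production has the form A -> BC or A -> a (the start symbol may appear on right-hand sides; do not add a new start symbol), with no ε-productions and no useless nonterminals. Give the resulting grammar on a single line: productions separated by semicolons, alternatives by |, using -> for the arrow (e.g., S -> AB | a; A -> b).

No ε-productions.
After unit-elimination: S -> d | SS | dd | df; G -> d | SS.
TERM: introduce A -> d, B -> f and substitute in every rule of length ≥2.
Drop unreachable/unproductive: G.

S -> d | AA | AB | SS; A -> d; B -> f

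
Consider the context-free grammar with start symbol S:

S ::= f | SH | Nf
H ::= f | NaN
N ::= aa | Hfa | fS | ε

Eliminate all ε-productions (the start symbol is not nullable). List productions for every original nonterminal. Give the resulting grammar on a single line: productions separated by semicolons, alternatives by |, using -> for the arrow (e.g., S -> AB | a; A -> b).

Nullable set: {N}.
S -> Nf: N nullable, giving Nf | f.
H -> NaN: N, N nullable, giving Na | NaN | a | aN.
Drop N -> ε.
Unchanged (no nullable symbols): S -> SH; S -> f; H -> f; N -> Hfa; N -> aa; N -> fS.

S -> f | Nf | SH; H -> a | f | Na | aN | NaN; N -> aa | fS | Hfa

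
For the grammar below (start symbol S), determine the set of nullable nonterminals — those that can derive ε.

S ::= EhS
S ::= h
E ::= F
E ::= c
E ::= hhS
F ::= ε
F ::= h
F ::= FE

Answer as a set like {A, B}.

{E, F}

Directly nullable (have an ε-rule): {F}.
E is nullable via E -> F (every symbol on the right is already known nullable).
Not nullable: S — each has a terminal in every rule's right-hand side or depends on a non-nullable symbol.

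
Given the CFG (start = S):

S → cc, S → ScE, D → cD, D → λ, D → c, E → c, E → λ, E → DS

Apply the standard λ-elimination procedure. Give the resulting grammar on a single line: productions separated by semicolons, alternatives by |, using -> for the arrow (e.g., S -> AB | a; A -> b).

S -> Sc | cc | ScE; D -> c | cD; E -> S | c | DS

Nullable set: {D, E}.
S -> ScE: E nullable, giving Sc | ScE.
Drop D -> λ.
D -> cD: D nullable, giving c | cD.
Drop E -> λ.
E -> DS: D nullable, giving DS | S.
Unchanged (no nullable symbols): S -> cc; D -> c; E -> c.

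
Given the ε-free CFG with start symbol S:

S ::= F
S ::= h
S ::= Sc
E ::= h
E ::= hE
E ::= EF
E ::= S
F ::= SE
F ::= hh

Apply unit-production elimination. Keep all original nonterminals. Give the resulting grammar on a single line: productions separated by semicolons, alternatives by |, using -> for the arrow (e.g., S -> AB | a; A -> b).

Unit productions: E->S, S->F.
Unit pairs (A ⇒* B via units): (E,F), (E,S), (S,F).
S: inherits non-unit rules of {F, S} → SE | Sc | h | hh.
E: inherits non-unit rules of {E, F, S} → EF | SE | Sc | h | hE | hh.
F: inherits non-unit rules of {F} → SE | hh.

S -> h | SE | Sc | hh; E -> h | EF | SE | Sc | hE | hh; F -> SE | hh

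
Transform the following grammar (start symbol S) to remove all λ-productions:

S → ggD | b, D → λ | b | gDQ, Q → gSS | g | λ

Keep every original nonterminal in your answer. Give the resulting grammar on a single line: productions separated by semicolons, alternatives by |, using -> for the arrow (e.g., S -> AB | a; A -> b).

Nullable set: {D, Q}.
S -> ggD: D nullable, giving gg | ggD.
Drop D -> λ.
D -> gDQ: D, Q nullable, giving g | gD | gDQ | gQ.
Drop Q -> λ.
Unchanged (no nullable symbols): S -> b; D -> b; Q -> g; Q -> gSS.

S -> b | gg | ggD; D -> b | g | gD | gQ | gDQ; Q -> g | gSS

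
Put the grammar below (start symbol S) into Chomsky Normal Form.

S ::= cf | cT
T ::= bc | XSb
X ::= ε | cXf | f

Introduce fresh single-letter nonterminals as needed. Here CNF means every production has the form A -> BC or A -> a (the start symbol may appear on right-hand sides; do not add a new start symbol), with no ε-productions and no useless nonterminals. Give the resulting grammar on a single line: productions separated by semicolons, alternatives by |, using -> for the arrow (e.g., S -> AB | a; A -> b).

S -> AB | AT; A -> c; B -> f; C -> b; D -> SC; E -> XB; T -> CA | SC | XD; X -> f | AB | AE

Nullable: {X}; after ε-elimination: S -> cT | cf; T -> Sb | bc | XSb; X -> f | cf | cXf.
No unit productions to eliminate.
TERM: introduce C -> b, A -> c, B -> f and substitute in every rule of length ≥2.
BIN: T -> XSC becomes T -> XD, D -> SC; X -> AXB becomes X -> AE, E -> XB.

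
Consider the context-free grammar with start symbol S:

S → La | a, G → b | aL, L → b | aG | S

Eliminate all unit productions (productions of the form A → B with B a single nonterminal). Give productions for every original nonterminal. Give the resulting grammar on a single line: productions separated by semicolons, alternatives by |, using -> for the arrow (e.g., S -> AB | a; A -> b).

Unit productions: L->S.
Unit pairs (A ⇒* B via units): (L,S).
S: inherits non-unit rules of {S} → La | a.
G: inherits non-unit rules of {G} → aL | b.
L: inherits non-unit rules of {L, S} → La | a | aG | b.

S -> a | La; G -> b | aL; L -> a | b | La | aG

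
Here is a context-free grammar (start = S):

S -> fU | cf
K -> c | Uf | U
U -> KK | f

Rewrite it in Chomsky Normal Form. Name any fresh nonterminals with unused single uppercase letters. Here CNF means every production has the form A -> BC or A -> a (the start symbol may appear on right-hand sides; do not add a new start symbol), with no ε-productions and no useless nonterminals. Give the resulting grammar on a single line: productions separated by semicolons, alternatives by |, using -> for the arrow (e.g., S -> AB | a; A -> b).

S -> AU | BA; A -> f; B -> c; K -> c | f | KK | UA; U -> f | KK

No ε-productions.
After unit-elimination: S -> cf | fU; K -> c | f | KK | Uf; U -> f | KK.
TERM: introduce B -> c, A -> f and substitute in every rule of length ≥2.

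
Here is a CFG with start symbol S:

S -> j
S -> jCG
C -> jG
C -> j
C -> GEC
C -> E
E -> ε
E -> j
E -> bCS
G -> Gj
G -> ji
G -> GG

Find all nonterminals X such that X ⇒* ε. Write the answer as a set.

{C, E}

Directly nullable (have an ε-rule): {E}.
C is nullable via C -> E (every symbol on the right is already known nullable).
Not nullable: G, S — each has a terminal in every rule's right-hand side or depends on a non-nullable symbol.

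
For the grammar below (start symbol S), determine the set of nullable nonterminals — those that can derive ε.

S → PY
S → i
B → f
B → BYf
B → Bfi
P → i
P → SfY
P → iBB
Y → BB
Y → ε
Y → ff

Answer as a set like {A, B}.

{Y}

Directly nullable (have an ε-rule): {Y}.
Not nullable: B, P, S — each has a terminal in every rule's right-hand side or depends on a non-nullable symbol.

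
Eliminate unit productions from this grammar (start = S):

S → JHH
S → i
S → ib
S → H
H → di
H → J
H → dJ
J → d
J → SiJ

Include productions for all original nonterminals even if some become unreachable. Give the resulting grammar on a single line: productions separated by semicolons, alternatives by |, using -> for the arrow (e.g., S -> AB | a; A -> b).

Unit productions: H->J, S->H.
Unit pairs (A ⇒* B via units): (H,J), (S,H), (S,J).
S: inherits non-unit rules of {H, J, S} → JHH | SiJ | d | dJ | di | i | ib.
H: inherits non-unit rules of {H, J} → SiJ | d | dJ | di.
J: inherits non-unit rules of {J} → SiJ | d.

S -> d | i | dJ | di | ib | JHH | SiJ; H -> d | dJ | di | SiJ; J -> d | SiJ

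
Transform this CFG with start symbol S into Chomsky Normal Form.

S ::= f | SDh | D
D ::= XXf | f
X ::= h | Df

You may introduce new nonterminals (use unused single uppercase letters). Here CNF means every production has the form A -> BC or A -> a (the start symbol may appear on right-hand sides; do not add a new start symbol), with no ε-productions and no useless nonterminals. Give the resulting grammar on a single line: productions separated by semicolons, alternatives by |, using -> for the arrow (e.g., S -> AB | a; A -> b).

S -> f | SE | XF; A -> f; B -> h; C -> XA; D -> f | XC; E -> DB; F -> XA; X -> h | DA

No ε-productions.
After unit-elimination: S -> f | SDh | XXf; D -> f | XXf; X -> h | Df.
TERM: introduce A -> f, B -> h and substitute in every rule of length ≥2.
BIN: D -> XXA becomes D -> XC, C -> XA; S -> SDB becomes S -> SE, E -> DB; S -> XXA becomes S -> XF, F -> XA.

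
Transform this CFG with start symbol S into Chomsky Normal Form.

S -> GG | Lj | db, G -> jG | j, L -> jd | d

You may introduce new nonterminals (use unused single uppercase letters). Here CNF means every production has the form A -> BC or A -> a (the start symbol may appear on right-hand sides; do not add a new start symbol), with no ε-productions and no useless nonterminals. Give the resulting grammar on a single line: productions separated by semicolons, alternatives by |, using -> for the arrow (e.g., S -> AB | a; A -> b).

S -> BC | GG | LA; A -> j; B -> d; C -> b; G -> j | AG; L -> d | AB

No ε-productions.
No unit productions to eliminate.
TERM: introduce C -> b, B -> d, A -> j and substitute in every rule of length ≥2.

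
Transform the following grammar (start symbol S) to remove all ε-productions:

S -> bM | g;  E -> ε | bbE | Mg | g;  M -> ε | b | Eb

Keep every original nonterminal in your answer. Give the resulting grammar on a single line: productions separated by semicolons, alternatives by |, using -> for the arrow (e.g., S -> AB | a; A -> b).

Nullable set: {E, M}.
S -> bM: M nullable, giving b | bM.
Drop E -> ε.
E -> Mg: M nullable, giving Mg | g.
E -> bbE: E nullable, giving bb | bbE.
Drop M -> ε.
M -> Eb: E nullable, giving Eb | b.
Unchanged (no nullable symbols): S -> g; E -> g; M -> b.

S -> b | g | bM; E -> g | Mg | bb | bbE; M -> b | Eb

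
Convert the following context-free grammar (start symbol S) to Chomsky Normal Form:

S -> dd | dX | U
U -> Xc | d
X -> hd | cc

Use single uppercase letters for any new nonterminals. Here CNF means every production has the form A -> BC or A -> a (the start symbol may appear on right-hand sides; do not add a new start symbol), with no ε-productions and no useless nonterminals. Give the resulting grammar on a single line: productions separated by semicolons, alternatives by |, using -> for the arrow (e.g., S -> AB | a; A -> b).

No ε-productions.
After unit-elimination: S -> d | Xc | dX | dd; U -> d | Xc; X -> cc | hd.
TERM: introduce A -> c, B -> d, C -> h and substitute in every rule of length ≥2.
Drop unreachable/unproductive: U.

S -> d | BB | BX | XA; A -> c; B -> d; C -> h; X -> AA | CB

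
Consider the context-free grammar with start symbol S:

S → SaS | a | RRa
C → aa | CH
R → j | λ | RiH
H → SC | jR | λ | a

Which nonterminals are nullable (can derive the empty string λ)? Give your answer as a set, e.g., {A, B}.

{H, R}

Directly nullable (have an ε-rule): {H, R}.
Not nullable: C, S — each has a terminal in every rule's right-hand side or depends on a non-nullable symbol.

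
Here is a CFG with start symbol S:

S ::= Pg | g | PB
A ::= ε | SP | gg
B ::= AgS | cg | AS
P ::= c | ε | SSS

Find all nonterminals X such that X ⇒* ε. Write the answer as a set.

{A, P}

Directly nullable (have an ε-rule): {A, P}.
Not nullable: B, S — each has a terminal in every rule's right-hand side or depends on a non-nullable symbol.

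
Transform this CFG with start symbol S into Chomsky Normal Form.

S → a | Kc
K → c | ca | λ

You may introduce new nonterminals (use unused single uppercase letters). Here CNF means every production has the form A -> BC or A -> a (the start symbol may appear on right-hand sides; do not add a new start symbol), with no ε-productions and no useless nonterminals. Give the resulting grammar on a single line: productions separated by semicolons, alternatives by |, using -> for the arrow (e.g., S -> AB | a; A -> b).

Nullable: {K}; after ε-elimination: S -> a | c | Kc; K -> c | ca.
No unit productions to eliminate.
TERM: introduce B -> a, A -> c and substitute in every rule of length ≥2.

S -> a | c | KA; A -> c; B -> a; K -> c | AB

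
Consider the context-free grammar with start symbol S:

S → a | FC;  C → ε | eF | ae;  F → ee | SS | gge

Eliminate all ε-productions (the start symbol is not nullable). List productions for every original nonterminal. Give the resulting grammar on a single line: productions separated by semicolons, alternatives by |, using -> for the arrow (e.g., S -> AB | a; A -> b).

S -> F | a | FC; C -> ae | eF; F -> SS | ee | gge

Nullable set: {C}.
S -> FC: C nullable, giving F | FC.
Drop C -> ε.
Unchanged (no nullable symbols): S -> a; C -> ae; C -> eF; F -> SS; F -> ee; F -> gge.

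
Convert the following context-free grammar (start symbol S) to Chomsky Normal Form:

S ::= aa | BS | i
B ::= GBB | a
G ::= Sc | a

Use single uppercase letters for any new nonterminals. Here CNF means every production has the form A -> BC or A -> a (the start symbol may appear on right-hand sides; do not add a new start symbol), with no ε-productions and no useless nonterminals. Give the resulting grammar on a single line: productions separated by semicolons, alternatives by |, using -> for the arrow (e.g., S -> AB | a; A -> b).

S -> i | BS | CC; A -> c; B -> a | GD; C -> a; D -> BB; G -> a | SA

No ε-productions.
No unit productions to eliminate.
TERM: introduce C -> a, A -> c and substitute in every rule of length ≥2.
BIN: B -> GBB becomes B -> GD, D -> BB.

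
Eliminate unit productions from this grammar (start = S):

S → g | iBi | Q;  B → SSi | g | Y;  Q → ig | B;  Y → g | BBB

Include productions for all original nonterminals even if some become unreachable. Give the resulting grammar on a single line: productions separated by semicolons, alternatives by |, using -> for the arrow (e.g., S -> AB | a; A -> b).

S -> g | ig | BBB | SSi | iBi; B -> g | BBB | SSi; Q -> g | ig | BBB | SSi; Y -> g | BBB

Unit productions: B->Y, Q->B, S->Q.
Unit pairs (A ⇒* B via units): (B,Y), (Q,B), (Q,Y), (S,B), (S,Q), (S,Y).
S: inherits non-unit rules of {B, Q, S, Y} → BBB | SSi | g | iBi | ig.
B: inherits non-unit rules of {B, Y} → BBB | SSi | g.
Q: inherits non-unit rules of {B, Q, Y} → BBB | SSi | g | ig.
Y: inherits non-unit rules of {Y} → BBB | g.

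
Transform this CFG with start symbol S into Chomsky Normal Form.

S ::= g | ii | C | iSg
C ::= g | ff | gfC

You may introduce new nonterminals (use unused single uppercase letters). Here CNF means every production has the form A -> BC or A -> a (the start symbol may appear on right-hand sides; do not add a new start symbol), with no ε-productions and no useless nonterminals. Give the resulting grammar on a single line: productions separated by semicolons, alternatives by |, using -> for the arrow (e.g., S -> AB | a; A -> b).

S -> g | AA | BF | DD | DG; A -> f; B -> g; C -> g | AA | BE; D -> i; E -> AC; F -> AC; G -> SB

No ε-productions.
After unit-elimination: S -> g | ff | ii | gfC | iSg; C -> g | ff | gfC.
TERM: introduce A -> f, B -> g, D -> i and substitute in every rule of length ≥2.
BIN: C -> BAC becomes C -> BE, E -> AC; S -> BAC becomes S -> BF, F -> AC; S -> DSB becomes S -> DG, G -> SB.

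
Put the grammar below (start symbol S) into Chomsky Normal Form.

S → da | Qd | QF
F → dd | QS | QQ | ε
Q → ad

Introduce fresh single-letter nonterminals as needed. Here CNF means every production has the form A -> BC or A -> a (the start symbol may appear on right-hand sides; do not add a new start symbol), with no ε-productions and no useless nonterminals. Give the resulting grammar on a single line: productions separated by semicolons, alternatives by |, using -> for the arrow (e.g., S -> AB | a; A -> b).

S -> AB | BA | QA | QF; A -> d; B -> a; F -> AA | QQ | QS; Q -> BA

Nullable: {F}; after ε-elimination: S -> Q | QF | Qd | da; F -> QQ | QS | dd; Q -> ad.
After unit-elimination: S -> QF | Qd | ad | da; F -> QQ | QS | dd; Q -> ad.
TERM: introduce B -> a, A -> d and substitute in every rule of length ≥2.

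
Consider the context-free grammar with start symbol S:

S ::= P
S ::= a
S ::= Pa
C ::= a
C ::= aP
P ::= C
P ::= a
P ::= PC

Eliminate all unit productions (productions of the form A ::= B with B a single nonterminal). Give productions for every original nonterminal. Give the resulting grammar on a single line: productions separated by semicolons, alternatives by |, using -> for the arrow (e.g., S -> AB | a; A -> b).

S -> a | PC | Pa | aP; C -> a | aP; P -> a | PC | aP

Unit productions: P->C, S->P.
Unit pairs (A ⇒* B via units): (P,C), (S,C), (S,P).
S: inherits non-unit rules of {C, P, S} → PC | Pa | a | aP.
C: inherits non-unit rules of {C} → a | aP.
P: inherits non-unit rules of {C, P} → PC | a | aP.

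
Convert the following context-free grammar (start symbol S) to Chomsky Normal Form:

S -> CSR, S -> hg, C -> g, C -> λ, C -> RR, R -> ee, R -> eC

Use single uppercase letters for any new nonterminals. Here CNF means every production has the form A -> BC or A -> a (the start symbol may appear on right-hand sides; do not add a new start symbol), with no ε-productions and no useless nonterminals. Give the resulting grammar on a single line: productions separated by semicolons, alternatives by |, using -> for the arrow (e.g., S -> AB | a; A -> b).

S -> BD | CE | SR; A -> e; B -> h; C -> g | RR; D -> g; E -> SR; R -> e | AA | AC

Nullable: {C}; after ε-elimination: S -> SR | hg | CSR; C -> g | RR; R -> e | eC | ee.
No unit productions to eliminate.
TERM: introduce A -> e, D -> g, B -> h and substitute in every rule of length ≥2.
BIN: S -> CSR becomes S -> CE, E -> SR.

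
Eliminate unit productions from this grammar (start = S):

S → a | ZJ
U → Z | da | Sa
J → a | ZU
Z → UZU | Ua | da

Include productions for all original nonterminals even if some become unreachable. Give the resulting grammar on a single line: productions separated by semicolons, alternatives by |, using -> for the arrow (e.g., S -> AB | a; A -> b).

Unit productions: U->Z.
Unit pairs (A ⇒* B via units): (U,Z).
S: inherits non-unit rules of {S} → ZJ | a.
J: inherits non-unit rules of {J} → ZU | a.
U: inherits non-unit rules of {U, Z} → Sa | UZU | Ua | da.
Z: inherits non-unit rules of {Z} → UZU | Ua | da.

S -> a | ZJ; J -> a | ZU; U -> Sa | Ua | da | UZU; Z -> Ua | da | UZU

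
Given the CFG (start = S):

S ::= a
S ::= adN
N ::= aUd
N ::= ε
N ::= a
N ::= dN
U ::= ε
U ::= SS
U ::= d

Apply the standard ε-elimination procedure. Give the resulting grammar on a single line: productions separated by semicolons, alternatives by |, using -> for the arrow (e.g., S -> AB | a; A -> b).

S -> a | ad | adN; N -> a | d | ad | dN | aUd; U -> d | SS

Nullable set: {N, U}.
S -> adN: N nullable, giving ad | adN.
Drop N -> ε.
N -> aUd: U nullable, giving aUd | ad.
N -> dN: N nullable, giving d | dN.
Drop U -> ε.
Unchanged (no nullable symbols): S -> a; N -> a; U -> SS; U -> d.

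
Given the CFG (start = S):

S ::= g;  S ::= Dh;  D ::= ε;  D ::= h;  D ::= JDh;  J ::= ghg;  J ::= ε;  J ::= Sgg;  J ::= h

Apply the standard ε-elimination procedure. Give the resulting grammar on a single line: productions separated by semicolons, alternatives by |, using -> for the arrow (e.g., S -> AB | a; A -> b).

Nullable set: {D, J}.
S -> Dh: D nullable, giving Dh | h.
Drop D -> ε.
D -> JDh: J, D nullable, giving Dh | JDh | Jh | h.
Drop J -> ε.
Unchanged (no nullable symbols): S -> g; D -> h; J -> Sgg; J -> ghg; J -> h.

S -> g | h | Dh; D -> h | Dh | Jh | JDh; J -> h | Sgg | ghg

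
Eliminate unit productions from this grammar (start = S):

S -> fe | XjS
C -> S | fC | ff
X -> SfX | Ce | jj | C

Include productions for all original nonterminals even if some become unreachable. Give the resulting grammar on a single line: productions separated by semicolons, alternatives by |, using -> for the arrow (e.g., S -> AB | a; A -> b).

S -> fe | XjS; C -> fC | fe | ff | XjS; X -> Ce | fC | fe | ff | jj | SfX | XjS

Unit productions: C->S, X->C.
Unit pairs (A ⇒* B via units): (C,S), (X,C), (X,S).
S: inherits non-unit rules of {S} → XjS | fe.
C: inherits non-unit rules of {C, S} → XjS | fC | fe | ff.
X: inherits non-unit rules of {C, S, X} → Ce | SfX | XjS | fC | fe | ff | jj.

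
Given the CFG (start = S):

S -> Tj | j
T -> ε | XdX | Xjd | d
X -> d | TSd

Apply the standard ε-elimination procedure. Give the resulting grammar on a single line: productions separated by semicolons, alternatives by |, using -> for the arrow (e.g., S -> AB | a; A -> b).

Nullable set: {T}.
S -> Tj: T nullable, giving Tj | j.
Drop T -> ε.
X -> TSd: T nullable, giving Sd | TSd.
Unchanged (no nullable symbols): S -> j; T -> XdX; T -> Xjd; T -> d; X -> d.

S -> j | Tj; T -> d | XdX | Xjd; X -> d | Sd | TSd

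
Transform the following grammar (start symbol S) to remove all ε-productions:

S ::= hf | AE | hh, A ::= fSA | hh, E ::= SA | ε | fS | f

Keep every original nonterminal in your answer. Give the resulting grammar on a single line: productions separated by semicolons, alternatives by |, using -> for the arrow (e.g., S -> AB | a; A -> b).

Nullable set: {E}.
S -> AE: E nullable, giving A | AE.
Drop E -> ε.
Unchanged (no nullable symbols): S -> hf; S -> hh; A -> fSA; A -> hh; E -> SA; E -> f; E -> fS.

S -> A | AE | hf | hh; A -> hh | fSA; E -> f | SA | fS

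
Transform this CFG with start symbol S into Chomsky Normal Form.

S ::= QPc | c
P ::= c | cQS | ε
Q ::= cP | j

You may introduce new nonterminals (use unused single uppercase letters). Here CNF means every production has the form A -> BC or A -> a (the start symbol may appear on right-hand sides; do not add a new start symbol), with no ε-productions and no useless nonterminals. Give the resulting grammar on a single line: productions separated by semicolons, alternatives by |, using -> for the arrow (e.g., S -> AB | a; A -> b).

Nullable: {P}; after ε-elimination: S -> c | Qc | QPc; P -> c | cQS; Q -> c | j | cP.
No unit productions to eliminate.
TERM: introduce A -> c and substitute in every rule of length ≥2.
BIN: P -> AQS becomes P -> AB, B -> QS; S -> QPA becomes S -> QC, C -> PA.

S -> c | QA | QC; A -> c; B -> QS; C -> PA; P -> c | AB; Q -> c | j | AP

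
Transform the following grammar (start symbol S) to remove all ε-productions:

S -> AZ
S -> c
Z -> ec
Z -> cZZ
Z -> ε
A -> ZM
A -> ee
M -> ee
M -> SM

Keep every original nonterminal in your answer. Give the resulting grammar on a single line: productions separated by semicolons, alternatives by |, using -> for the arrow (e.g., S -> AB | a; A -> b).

Nullable set: {Z}.
S -> AZ: Z nullable, giving A | AZ.
A -> ZM: Z nullable, giving M | ZM.
Drop Z -> ε.
Z -> cZZ: Z, Z nullable, giving c | cZ | cZZ.
Unchanged (no nullable symbols): S -> c; A -> ee; M -> SM; M -> ee; Z -> ec.

S -> A | c | AZ; A -> M | ZM | ee; M -> SM | ee; Z -> c | cZ | ec | cZZ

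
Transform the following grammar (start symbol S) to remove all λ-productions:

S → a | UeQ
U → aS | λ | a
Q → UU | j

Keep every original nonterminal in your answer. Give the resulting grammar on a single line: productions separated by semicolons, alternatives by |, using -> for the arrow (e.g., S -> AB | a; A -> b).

Nullable set: {Q, U}.
S -> UeQ: U, Q nullable, giving Ue | UeQ | e | eQ.
Q -> UU: U, U nullable, giving U | UU.
Drop U -> λ.
Unchanged (no nullable symbols): S -> a; Q -> j; U -> a; U -> aS.

S -> a | e | Ue | eQ | UeQ; Q -> U | j | UU; U -> a | aS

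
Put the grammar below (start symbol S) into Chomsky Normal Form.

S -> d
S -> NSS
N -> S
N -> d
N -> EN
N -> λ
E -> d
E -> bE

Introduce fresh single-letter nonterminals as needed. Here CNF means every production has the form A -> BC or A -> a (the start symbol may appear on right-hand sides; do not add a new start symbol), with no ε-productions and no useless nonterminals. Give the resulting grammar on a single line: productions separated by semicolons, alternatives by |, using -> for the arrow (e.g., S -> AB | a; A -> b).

Nullable: {N}; after ε-elimination: S -> d | SS | NSS; E -> d | bE; N -> E | S | d | EN.
After unit-elimination: S -> d | SS | NSS; E -> d | bE; N -> d | EN | SS | bE | NSS.
TERM: introduce A -> b and substitute in every rule of length ≥2.
BIN: N -> NSS becomes N -> NB, B -> SS; S -> NSS becomes S -> NC, C -> SS.

S -> d | NC | SS; A -> b; B -> SS; C -> SS; E -> d | AE; N -> d | AE | EN | NB | SS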